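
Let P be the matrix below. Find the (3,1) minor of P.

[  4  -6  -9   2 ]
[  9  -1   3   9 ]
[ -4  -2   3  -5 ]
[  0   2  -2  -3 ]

-197

Delete row 3 and column 1; the remaining 3×3 submatrix is [-6 -9 2; -1 3 9; 2 -2 -3].
Its determinant is -197.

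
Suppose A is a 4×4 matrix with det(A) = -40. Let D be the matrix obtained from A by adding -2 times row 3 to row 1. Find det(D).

Adding a multiple of one row to another leaves the determinant unchanged.
det(D) = (1)·(-40) = -40

|D| = -40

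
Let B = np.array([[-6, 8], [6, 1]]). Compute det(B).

det(B) = (-6)·1 − 8·6 = -6 − 48 = -54

-54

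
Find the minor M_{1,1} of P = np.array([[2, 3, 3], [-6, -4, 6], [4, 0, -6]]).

The minor is 24.

Delete row 1 and column 1; the remaining 2×2 submatrix is [-4 6; 0 -6].
Its determinant is (-4)·(-6) − 6·0 = 24.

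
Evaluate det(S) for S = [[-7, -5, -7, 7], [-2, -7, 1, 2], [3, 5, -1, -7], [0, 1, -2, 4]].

Expand along row 4 (it has 1 zero):
  + (1) · M_42   where M_42 = det([-7 -7 7; -2 1 2; 3 -1 -7]) = 84
  − (-2) · M_43   where M_43 = det([-7 -5 7; -2 -7 2; 3 5 -7]) = -156
  + (4) · M_44   where M_44 = det([-7 -5 -7; -2 -7 1; 3 5 -1]) = -96
det = (+1)·(1)·(84) + (-1)·(-2)·(-156) + (+1)·(4)·(-96) = -612

|S| = -612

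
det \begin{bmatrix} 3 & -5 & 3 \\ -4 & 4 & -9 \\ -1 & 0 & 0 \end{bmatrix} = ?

The determinant is -33.

Expand along row 3:
  + (-1) · |-5 3; 4 -9| = (-1)·(45 − 12) = -33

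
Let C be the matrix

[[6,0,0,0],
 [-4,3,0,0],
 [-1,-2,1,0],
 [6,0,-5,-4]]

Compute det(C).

|C| = -72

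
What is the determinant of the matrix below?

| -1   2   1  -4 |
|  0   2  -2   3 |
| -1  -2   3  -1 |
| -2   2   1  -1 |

The determinant is -14.

Expand along row 2 (it has 1 zero):
  + (2) · M_22   where M_22 = det([-1 1 -4; -1 3 -1; -2 1 -1]) = -17
  − (-2) · M_23   where M_23 = det([-1 2 -4; -1 -2 -1; -2 2 -1]) = 22
  + (3) · M_24   where M_24 = det([-1 2 1; -1 -2 3; -2 2 1]) = -8
det = (+1)·(2)·(-17) + (-1)·(-2)·(22) + (+1)·(3)·(-8) = -14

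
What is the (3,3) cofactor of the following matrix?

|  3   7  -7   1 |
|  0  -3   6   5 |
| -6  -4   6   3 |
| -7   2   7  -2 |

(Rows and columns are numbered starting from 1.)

The cofactor is -278.

Delete row 3 and column 3; the remaining 3×3 submatrix is [3 7 1; 0 -3 5; -7 2 -2].
Its determinant is -278.
The cofactor carries sign (−1)^(3+3) = +1, so C_{3,3} = +(-278) = -278.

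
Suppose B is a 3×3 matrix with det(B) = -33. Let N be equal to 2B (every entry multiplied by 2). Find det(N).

For a 3×3 matrix, det(2B) = 2^3·det(B) = 8·det(B).
det(N) = (8)·(-33) = -264

|N| = -264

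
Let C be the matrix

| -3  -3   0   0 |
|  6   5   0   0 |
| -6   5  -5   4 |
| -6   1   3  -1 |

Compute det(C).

C is block lower-triangular with a 2×2 block and a 2×2 block on the diagonal, so its determinant equals the product of the determinants of the diagonal blocks.
det of the 2×2 block = 3
det of the 2×2 block = -7
det = (3)·(-7) = -21

det(C) = -21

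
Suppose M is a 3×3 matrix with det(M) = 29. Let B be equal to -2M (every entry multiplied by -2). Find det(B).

|B| = -232

For a 3×3 matrix, det(-2M) = (-2)^3·det(M) = -8·det(M).
det(B) = (-8)·(29) = -232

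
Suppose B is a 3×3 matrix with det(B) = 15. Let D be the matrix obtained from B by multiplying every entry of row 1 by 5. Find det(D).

|D| = 75

Scaling one row by 5 multiplies the determinant by 5.
det(D) = (5)·(15) = 75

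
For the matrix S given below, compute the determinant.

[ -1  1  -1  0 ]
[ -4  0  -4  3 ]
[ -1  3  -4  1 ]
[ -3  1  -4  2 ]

|S| = 4

Expand along row 1 (it has 1 zero):
  + (-1) · M_11   where M_11 = det([0 -4 3; 3 -4 1; 1 -4 2]) = -4
  − (1) · M_12   where M_12 = det([-4 -4 3; -1 -4 1; -3 -4 2]) = -4
  + (-1) · M_13   where M_13 = det([-4 0 3; -1 3 1; -3 1 2]) = 4
det = (+1)·(-1)·(-4) + (-1)·(1)·(-4) + (+1)·(-1)·(4) = 4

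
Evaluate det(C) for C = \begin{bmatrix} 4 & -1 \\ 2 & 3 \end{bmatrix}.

|C| = 14

det(C) = 4·3 − (-1)·2 = 12 − (-2) = 14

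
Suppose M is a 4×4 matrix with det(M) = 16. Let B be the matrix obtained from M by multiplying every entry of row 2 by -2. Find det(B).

det(B) = -32

Scaling one row by -2 multiplies the determinant by -2.
det(B) = (-2)·(16) = -32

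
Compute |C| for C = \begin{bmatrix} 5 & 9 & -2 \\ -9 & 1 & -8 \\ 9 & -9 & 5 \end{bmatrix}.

Expand along column 1:
  + 5 · |1 -8; -9 5| = 5·(5 − 72) = -335
  − (-9) · |9 -2; -9 5| = −(-9)·(45 − 18) = 243
  + 9 · |9 -2; 1 -8| = 9·(-72 − (-2)) = -630
Sum: (-335) + (243) + (-630) = -722

-722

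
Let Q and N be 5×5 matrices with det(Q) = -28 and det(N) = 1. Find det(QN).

det(QN) = det(Q)·det(N) = (-28)·(1) = -28

The determinant is -28.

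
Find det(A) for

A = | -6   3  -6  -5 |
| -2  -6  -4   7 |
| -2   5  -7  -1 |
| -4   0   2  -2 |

|A| = -1256

Expand along row 4 (it has 1 zero):
  − (-4) · M_41   where M_41 = det([3 -6 -5; -6 -4 7; 5 -7 -1]) = -325
  − (2) · M_43   where M_43 = det([-6 3 -5; -2 -6 7; -2 5 -1]) = 236
  + (-2) · M_44   where M_44 = det([-6 3 -6; -2 -6 -4; -2 5 -7]) = -258
det = (-1)·(-4)·(-325) + (-1)·(2)·(236) + (+1)·(-2)·(-258) = -1256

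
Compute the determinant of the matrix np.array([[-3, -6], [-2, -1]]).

det = (-3)·(-1) − (-6)·(-2) = 3 − 12 = -9

-9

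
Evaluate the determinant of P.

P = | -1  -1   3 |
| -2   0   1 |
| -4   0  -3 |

Expand along column 2:
  − (-1) · |-2 1; -4 -3| = −(-1)·(6 − (-4)) = 10

|P| = 10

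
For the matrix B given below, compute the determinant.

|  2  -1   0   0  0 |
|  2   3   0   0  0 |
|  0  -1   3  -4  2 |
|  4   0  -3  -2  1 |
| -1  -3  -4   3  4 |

B is block lower-triangular with a 2×2 block and a 3×3 block on the diagonal, so its determinant equals the product of the determinants of the diagonal blocks.
det of the 2×2 block = 8
det of the 3×3 block = -99
det = (8)·(-99) = -792

det(B) = -792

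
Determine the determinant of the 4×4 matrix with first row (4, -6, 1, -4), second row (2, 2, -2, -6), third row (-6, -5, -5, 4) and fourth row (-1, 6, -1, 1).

The determinant is -360.

Expand along row 1:
  + (4) · M_11   where M_11 = det([2 -2 -6; -5 -5 4; 6 -1 1]) = -270
  − (-6) · M_12   where M_12 = det([2 -2 -6; -6 -5 4; -1 -1 1]) = -12
  + (1) · M_13   where M_13 = det([2 2 -6; -6 -5 4; -1 6 1]) = 192
  − (-4) · M_14   where M_14 = det([2 2 -2; -6 -5 -5; -1 6 -1]) = 150
det = (+1)·(4)·(-270) + (-1)·(-6)·(-12) + (+1)·(1)·(192) + (-1)·(-4)·(150) = -360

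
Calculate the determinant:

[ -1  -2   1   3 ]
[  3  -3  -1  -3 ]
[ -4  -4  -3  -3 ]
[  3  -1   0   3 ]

Expand along row 4 (it has 1 zero):
  − (3) · M_41   where M_41 = det([-2 1 3; -3 -1 -3; -4 -3 -3]) = 30
  + (-1) · M_42   where M_42 = det([-1 1 3; 3 -1 -3; -4 -3 -3]) = -12
  + (3) · M_44   where M_44 = det([-1 -2 1; 3 -3 -1; -4 -4 -3]) = -55
det = (-1)·(3)·(30) + (+1)·(-1)·(-12) + (+1)·(3)·(-55) = -243

-243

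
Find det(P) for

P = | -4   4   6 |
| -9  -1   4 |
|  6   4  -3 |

Expand along row 1:
  + (-4) · |-1 4; 4 -3| = (-4)·(3 − 16) = 52
  − 4 · |-9 4; 6 -3| = −4·(27 − 24) = -12
  + 6 · |-9 -1; 6 4| = 6·(-36 − (-6)) = -180
Sum: (52) + (-12) + (-180) = -140

-140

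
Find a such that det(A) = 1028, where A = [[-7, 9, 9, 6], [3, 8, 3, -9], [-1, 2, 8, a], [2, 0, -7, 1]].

Expanding along the row containing a, det(A) is linear in a: det(A) = (-491)·a + (-1918).
Set (-491)·a + (-1918) = 1028  ⇒  (-491)·a = 2946  ⇒  a = -6.

-6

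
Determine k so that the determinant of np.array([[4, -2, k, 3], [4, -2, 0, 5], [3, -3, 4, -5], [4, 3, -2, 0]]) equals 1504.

Expanding along the column containing k, det(A) is linear in k: det(A) = (205)·k + (-136).
Set (205)·k + (-136) = 1504  ⇒  (205)·k = 1640  ⇒  k = 8.

k = 8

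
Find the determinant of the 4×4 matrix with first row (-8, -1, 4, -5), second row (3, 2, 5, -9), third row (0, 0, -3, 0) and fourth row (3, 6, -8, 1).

Expand along row 3 (it has 3 zeros):
  + (-3) · M_33   where M_33 = det([-8 -1 -5; 3 2 -9; 3 6 1]) = -478
det = (+1)·(-3)·(-478) = 1434

1434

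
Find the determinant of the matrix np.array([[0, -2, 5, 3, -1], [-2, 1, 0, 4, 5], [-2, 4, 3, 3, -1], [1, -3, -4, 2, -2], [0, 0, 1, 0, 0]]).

Expand along row 5 (it has 4 zeros):
  + (1) · M_53   where M_53 = det([0 -2 3 -1; -2 1 4 5; -2 4 3 -1; 1 -3 2 -2]) = -32
det = (+1)·(1)·(-32) = -32

-32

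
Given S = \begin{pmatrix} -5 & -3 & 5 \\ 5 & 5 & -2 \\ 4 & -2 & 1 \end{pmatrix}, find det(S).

Expand along row 1:
  + (-5) · |5 -2; -2 1| = (-5)·(5 − 4) = -5
  − (-3) · |5 -2; 4 1| = −(-3)·(5 − (-8)) = 39
  + 5 · |5 5; 4 -2| = 5·(-10 − 20) = -150
Sum: (-5) + (39) + (-150) = -116

|S| = -116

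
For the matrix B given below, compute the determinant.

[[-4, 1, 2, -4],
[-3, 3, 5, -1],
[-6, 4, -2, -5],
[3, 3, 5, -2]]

Expand along row 1:
  + (-4) · M_11   where M_11 = det([3 5 -1; 4 -2 -5; 3 5 -2]) = 26
  − (1) · M_12   where M_12 = det([-3 5 -1; -6 -2 -5; 3 5 -2]) = -198
  + (2) · M_13   where M_13 = det([-3 3 -1; -6 4 -5; 3 3 -2]) = -72
  − (-4) · M_14   where M_14 = det([-3 3 5; -6 4 -2; 3 3 5]) = -156
det = (+1)·(-4)·(26) + (-1)·(1)·(-198) + (+1)·(2)·(-72) + (-1)·(-4)·(-156) = -674

|B| = -674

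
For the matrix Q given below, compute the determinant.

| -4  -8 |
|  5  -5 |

det(Q) = (-4)·(-5) − (-8)·5 = 20 − (-40) = 60

The determinant is 60.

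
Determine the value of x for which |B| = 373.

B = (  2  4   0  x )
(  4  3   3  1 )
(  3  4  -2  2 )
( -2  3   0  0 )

-3

Expanding along the column containing x, det(B) is linear in x: det(B) = (-87)·x + (112).
Set (-87)·x + (112) = 373  ⇒  (-87)·x = 261  ⇒  x = -3.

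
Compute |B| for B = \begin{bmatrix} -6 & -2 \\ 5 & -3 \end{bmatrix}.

28

det(B) = (-6)·(-3) − (-2)·5 = 18 − (-10) = 28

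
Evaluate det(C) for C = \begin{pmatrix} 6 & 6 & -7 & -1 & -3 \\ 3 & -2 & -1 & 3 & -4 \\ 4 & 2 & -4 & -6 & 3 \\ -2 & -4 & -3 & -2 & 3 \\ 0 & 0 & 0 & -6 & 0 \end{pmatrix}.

-6660

Expand along row 5 (it has 4 zeros):
  − (-6) · M_54   where M_54 = det([6 6 -7 -3; 3 -2 -1 -4; 4 2 -4 3; -2 -4 -3 3]) = -1110
det = (-1)·(-6)·(-1110) = -6660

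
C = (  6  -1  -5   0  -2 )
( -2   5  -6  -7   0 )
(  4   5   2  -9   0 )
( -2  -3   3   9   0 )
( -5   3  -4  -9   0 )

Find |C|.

Expand along column 5 (it has 4 zeros):
  + (-2) · M_15   where M_15 = det([-2 5 -6 -7; 4 5 2 -9; -2 -3 3 9; -5 3 -4 -9]) = 1190
det = (+1)·(-2)·(1190) = -2380

-2380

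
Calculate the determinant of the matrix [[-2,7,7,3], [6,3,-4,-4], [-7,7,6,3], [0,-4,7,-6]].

-3333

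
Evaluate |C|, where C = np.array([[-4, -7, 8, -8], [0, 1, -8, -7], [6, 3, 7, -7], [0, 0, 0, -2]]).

det(C) = -328

Expand along row 4 (it has 3 zeros):
  + (-2) · M_44   where M_44 = det([-4 -7 8; 0 1 -8; 6 3 7]) = 164
det = (+1)·(-2)·(164) = -328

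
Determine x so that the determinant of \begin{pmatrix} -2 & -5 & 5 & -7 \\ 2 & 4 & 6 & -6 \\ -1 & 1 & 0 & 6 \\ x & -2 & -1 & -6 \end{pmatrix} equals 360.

Expanding along the column containing x, det(M) is linear in x: det(M) = (288)·x + (-216).
Set (288)·x + (-216) = 360  ⇒  (288)·x = 576  ⇒  x = 2.

x = 2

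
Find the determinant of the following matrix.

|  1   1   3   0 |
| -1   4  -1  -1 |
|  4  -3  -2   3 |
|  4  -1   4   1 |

48

Expand along row 1 (it has 1 zero):
  + (1) · M_11   where M_11 = det([4 -1 -1; -3 -2 3; -1 4 1]) = -42
  − (1) · M_12   where M_12 = det([-1 -1 -1; 4 -2 3; 4 4 1]) = -18
  + (3) · M_13   where M_13 = det([-1 4 -1; 4 -3 3; 4 -1 1]) = 24
det = (+1)·(1)·(-42) + (-1)·(1)·(-18) + (+1)·(3)·(24) = 48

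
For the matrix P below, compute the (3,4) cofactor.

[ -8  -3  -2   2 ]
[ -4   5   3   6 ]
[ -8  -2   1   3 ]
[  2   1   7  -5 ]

Delete row 3 and column 4; the remaining 3×3 submatrix is [-8 -3 -2; -4 5 3; 2 1 7].
Its determinant is -330.
The cofactor carries sign (−1)^(3+4) = −1, so C_{3,4} = −(-330) = 330.

The cofactor is 330.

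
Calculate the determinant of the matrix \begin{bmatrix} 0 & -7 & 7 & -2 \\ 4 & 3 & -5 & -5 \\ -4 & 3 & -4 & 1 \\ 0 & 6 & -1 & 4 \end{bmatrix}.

608

Expand along column 1 (it has 2 zeros):
  − (4) · M_21   where M_21 = det([-7 7 -2; 3 -4 1; 6 -1 4]) = 21
  + (-4) · M_31   where M_31 = det([-7 7 -2; 3 -5 -5; 6 -1 4]) = -173
det = (-1)·(4)·(21) + (+1)·(-4)·(-173) = 608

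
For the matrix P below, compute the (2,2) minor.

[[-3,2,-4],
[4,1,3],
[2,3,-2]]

Delete row 2 and column 2; the remaining 2×2 submatrix is [-3 -4; 2 -2].
Its determinant is (-3)·(-2) − (-4)·2 = 14.

The minor is 14.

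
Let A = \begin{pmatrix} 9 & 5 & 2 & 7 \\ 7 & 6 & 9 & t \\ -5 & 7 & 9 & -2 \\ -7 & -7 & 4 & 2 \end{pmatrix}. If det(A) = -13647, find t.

Expanding along the column containing t, det(A) is linear in t: det(A) = (772)·t + (-8243).
Set (772)·t + (-8243) = -13647  ⇒  (772)·t = -5404  ⇒  t = -7.

-7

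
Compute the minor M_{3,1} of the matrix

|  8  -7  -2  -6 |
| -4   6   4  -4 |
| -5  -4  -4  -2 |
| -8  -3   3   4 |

-352

Delete row 3 and column 1; the remaining 3×3 submatrix is [-7 -2 -6; 6 4 -4; -3 3 4].
Its determinant is -352.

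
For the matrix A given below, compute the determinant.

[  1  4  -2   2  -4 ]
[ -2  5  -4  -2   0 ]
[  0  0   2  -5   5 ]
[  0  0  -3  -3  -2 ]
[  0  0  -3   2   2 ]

A is block upper-triangular with a 2×2 block and a 3×3 block on the diagonal, so its determinant equals the product of the determinants of the diagonal blocks.
det of the 2×2 block = 13
det of the 3×3 block = -139
det = (13)·(-139) = -1807

det(A) = -1807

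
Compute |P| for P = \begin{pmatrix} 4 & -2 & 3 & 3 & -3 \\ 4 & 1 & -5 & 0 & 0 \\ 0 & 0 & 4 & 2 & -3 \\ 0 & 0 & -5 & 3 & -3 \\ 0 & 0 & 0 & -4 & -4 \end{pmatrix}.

-2352

P is block upper-triangular with a 2×2 block and a 3×3 block on the diagonal, so its determinant equals the product of the determinants of the diagonal blocks.
det of the 2×2 block = 12
det of the 3×3 block = -196
det = (12)·(-196) = -2352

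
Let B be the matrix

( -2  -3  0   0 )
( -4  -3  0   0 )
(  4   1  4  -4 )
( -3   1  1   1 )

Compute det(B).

B is block lower-triangular with a 2×2 block and a 2×2 block on the diagonal, so its determinant equals the product of the determinants of the diagonal blocks.
det of the 2×2 block = -6
det of the 2×2 block = 8
det = (-6)·(8) = -48

The determinant is -48.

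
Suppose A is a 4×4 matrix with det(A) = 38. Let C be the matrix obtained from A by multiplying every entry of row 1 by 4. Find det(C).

|C| = 152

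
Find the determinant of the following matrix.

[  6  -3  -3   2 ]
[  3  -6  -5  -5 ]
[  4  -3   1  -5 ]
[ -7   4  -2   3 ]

The determinant is 319.

Expand along row 1:
  + (6) · M_11   where M_11 = det([-6 -5 -5; -3 1 -5; 4 -2 3]) = 87
  − (-3) · M_12   where M_12 = det([3 -5 -5; 4 1 -5; -7 -2 3]) = -131
  + (-3) · M_13   where M_13 = det([3 -6 -5; 4 -3 -5; -7 4 3]) = -80
  − (2) · M_14   where M_14 = det([3 -6 -5; 4 -3 1; -7 4 -2]) = 25
det = (+1)·(6)·(87) + (-1)·(-3)·(-131) + (+1)·(-3)·(-80) + (-1)·(2)·(25) = 319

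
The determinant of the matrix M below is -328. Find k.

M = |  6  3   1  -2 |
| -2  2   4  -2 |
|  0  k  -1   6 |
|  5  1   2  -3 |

k = -1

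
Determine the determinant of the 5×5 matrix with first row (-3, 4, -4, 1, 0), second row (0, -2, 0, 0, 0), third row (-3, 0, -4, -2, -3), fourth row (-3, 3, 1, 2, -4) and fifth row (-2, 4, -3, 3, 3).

Expand along row 2 (it has 4 zeros):
  + (-2) · M_22   where M_22 = det([-3 -4 1 0; -3 -4 -2 -3; -3 1 2 -4; -2 -3 3 3]) = -15
det = (+1)·(-2)·(-15) = 30

The determinant is 30.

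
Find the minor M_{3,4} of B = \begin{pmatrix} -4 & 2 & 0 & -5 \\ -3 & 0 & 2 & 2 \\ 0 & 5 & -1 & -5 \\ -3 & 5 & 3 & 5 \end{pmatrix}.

46

Delete row 3 and column 4; the remaining 3×3 submatrix is [-4 2 0; -3 0 2; -3 5 3].
Its determinant is 46.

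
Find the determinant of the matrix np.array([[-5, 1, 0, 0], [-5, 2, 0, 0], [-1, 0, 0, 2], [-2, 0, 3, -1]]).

The matrix is block lower-triangular with a 2×2 block and a 2×2 block on the diagonal, so its determinant equals the product of the determinants of the diagonal blocks.
det of the 2×2 block = -5
det of the 2×2 block = -6
det = (-5)·(-6) = 30

30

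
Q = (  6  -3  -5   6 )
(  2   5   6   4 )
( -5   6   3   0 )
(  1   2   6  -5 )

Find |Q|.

Expand along row 3 (it has 1 zero):
  + (-5) · M_31   where M_31 = det([-3 -5 6; 5 6 4; 2 6 -5]) = 105
  − (6) · M_32   where M_32 = det([6 -5 6; 2 6 4; 1 6 -5]) = -358
  + (3) · M_33   where M_33 = det([6 -3 6; 2 5 4; 1 2 -5]) = -246
det = (+1)·(-5)·(105) + (-1)·(6)·(-358) + (+1)·(3)·(-246) = 885

|Q| = 885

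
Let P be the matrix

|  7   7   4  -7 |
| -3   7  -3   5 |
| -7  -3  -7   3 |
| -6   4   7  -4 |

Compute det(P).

Expand along row 1:
  + (7) · M_11   where M_11 = det([7 -3 5; -3 -7 3; 4 7 -4]) = 84
  − (7) · M_12   where M_12 = det([-3 -3 5; -7 -7 3; -6 7 -4]) = -338
  + (4) · M_13   where M_13 = det([-3 7 5; -7 -3 3; -6 4 -4]) = -552
  − (-7) · M_14   where M_14 = det([-3 7 -3; -7 -3 -7; -6 4 7]) = 754
det = (+1)·(7)·(84) + (-1)·(7)·(-338) + (+1)·(4)·(-552) + (-1)·(-7)·(754) = 6024

6024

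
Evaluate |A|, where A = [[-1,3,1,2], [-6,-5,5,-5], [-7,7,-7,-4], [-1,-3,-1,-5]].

484

Expand along row 1:
  + (-1) · M_11   where M_11 = det([-5 5 -5; 7 -7 -4; -3 -1 -5]) = 220
  − (3) · M_12   where M_12 = det([-6 5 -5; -7 -7 -4; -1 -1 -5]) = -341
  + (1) · M_13   where M_13 = det([-6 -5 -5; -7 7 -4; -1 -3 -5]) = 297
  − (2) · M_14   where M_14 = det([-6 -5 5; -7 7 -7; -1 -3 -1]) = 308
det = (+1)·(-1)·(220) + (-1)·(3)·(-341) + (+1)·(1)·(297) + (-1)·(2)·(308) = 484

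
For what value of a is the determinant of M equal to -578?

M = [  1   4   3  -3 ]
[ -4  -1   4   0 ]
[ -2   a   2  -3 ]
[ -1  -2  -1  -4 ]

-7

Expanding along the row containing a, det(M) is linear in a: det(M) = (88)·a + (38).
Set (88)·a + (38) = -578  ⇒  (88)·a = -616  ⇒  a = -7.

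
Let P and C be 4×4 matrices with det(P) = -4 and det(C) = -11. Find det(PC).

det(PC) = det(P)·det(C) = (-4)·(-11) = 44

The determinant is 44.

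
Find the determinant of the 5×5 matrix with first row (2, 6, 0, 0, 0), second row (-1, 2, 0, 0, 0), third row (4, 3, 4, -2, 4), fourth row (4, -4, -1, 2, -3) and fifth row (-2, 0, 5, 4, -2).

100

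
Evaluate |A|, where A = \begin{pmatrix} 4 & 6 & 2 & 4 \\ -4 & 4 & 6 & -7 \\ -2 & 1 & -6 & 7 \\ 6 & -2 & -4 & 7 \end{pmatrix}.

|A| = 20

Expand along row 1:
  + (4) · M_11   where M_11 = det([4 6 -7; 1 -6 7; -2 -4 7]) = -70
  − (6) · M_12   where M_12 = det([-4 6 -7; -2 -6 7; 6 -4 7]) = 84
  + (2) · M_13   where M_13 = det([-4 4 -7; -2 1 7; 6 -2 7]) = 154
  − (4) · M_14   where M_14 = det([-4 4 6; -2 1 -6; 6 -2 -4]) = -124
det = (+1)·(4)·(-70) + (-1)·(6)·(84) + (+1)·(2)·(154) + (-1)·(4)·(-124) = 20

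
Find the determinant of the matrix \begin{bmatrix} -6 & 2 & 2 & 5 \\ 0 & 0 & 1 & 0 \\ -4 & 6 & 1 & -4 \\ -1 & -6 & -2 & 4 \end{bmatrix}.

Expand along row 2 (it has 3 zeros):
  − (1) · M_23   where M_23 = det([-6 2 5; -4 6 -4; -1 -6 4]) = 190
det = (-1)·(1)·(190) = -190

-190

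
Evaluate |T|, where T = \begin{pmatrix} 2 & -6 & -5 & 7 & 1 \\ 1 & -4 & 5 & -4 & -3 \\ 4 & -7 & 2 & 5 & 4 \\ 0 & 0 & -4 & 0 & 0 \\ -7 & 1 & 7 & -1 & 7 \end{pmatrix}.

Expand along row 4 (it has 4 zeros):
  − (-4) · M_43   where M_43 = det([2 -6 7 1; 1 -4 -4 -3; 4 -7 5 4; -7 1 -1 7]) = 2108
det = (-1)·(-4)·(2108) = 8432

|T| = 8432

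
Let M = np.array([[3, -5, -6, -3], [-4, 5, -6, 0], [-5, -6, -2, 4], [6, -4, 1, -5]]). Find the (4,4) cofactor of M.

-542

Delete row 4 and column 4; the remaining 3×3 submatrix is [3 -5 -6; -4 5 -6; -5 -6 -2].
Its determinant is -542.
The cofactor carries sign (−1)^(4+4) = +1, so C_{4,4} = +(-542) = -542.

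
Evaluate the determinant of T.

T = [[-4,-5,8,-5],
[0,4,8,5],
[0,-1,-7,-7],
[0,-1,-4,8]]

The determinant is 924.

Expand along column 1 (it has 3 zeros):
  + (-4) · M_11   where M_11 = det([4 8 5; -1 -7 -7; -1 -4 8]) = -231
det = (+1)·(-4)·(-231) = 924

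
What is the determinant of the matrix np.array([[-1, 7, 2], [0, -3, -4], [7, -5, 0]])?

Expand along column 1:
  + (-1) · |-3 -4; -5 0| = (-1)·(0 − 20) = 20
  + 7 · |7 2; -3 -4| = 7·(-28 − (-6)) = -154
Sum: (20) + (-154) = -134

-134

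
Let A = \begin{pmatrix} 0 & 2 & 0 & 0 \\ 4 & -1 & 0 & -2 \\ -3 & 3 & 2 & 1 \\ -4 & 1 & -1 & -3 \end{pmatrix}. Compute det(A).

Expand along row 1 (it has 3 zeros):
  − (2) · M_12   where M_12 = det([4 0 -2; -3 2 1; -4 -1 -3]) = -42
det = (-1)·(2)·(-42) = 84

84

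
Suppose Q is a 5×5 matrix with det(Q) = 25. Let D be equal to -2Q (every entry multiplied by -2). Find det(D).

det(D) = -800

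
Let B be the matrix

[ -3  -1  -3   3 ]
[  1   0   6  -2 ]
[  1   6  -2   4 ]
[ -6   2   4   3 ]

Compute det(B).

The determinant is -390.

Expand along row 2 (it has 1 zero):
  − (1) · M_21   where M_21 = det([-1 -3 3; 6 -2 4; 2 4 3]) = 136
  − (6) · M_23   where M_23 = det([-3 -1 3; 1 6 4; -6 2 3]) = 111
  + (-2) · M_24   where M_24 = det([-3 -1 -3; 1 6 -2; -6 2 4]) = -206
det = (-1)·(1)·(136) + (-1)·(6)·(111) + (+1)·(-2)·(-206) = -390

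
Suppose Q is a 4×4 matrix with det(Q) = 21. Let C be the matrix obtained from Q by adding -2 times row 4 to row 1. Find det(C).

|C| = 21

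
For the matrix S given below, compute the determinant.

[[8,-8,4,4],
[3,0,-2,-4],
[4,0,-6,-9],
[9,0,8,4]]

Expand along column 2 (it has 3 zeros):
  − (-8) · M_12   where M_12 = det([3 -2 -4; 4 -6 -9; 9 8 4]) = -6
det = (-1)·(-8)·(-6) = -48

|S| = -48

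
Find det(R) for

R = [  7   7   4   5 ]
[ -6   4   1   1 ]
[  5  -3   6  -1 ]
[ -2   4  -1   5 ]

det(R) = 1464

Expand along row 1:
  + (7) · M_11   where M_11 = det([4 1 1; -3 6 -1; 4 -1 5]) = 106
  − (7) · M_12   where M_12 = det([-6 1 1; 5 6 -1; -2 -1 5]) = -190
  + (4) · M_13   where M_13 = det([-6 4 1; 5 -3 -1; -2 4 5]) = -12
  − (5) · M_14   where M_14 = det([-6 4 1; 5 -3 6; -2 4 -1]) = 112
det = (+1)·(7)·(106) + (-1)·(7)·(-190) + (+1)·(4)·(-12) + (-1)·(5)·(112) = 1464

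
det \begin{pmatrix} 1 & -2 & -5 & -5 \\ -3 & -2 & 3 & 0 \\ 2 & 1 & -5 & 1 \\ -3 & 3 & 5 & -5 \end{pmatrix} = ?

-359

Expand along row 2 (it has 1 zero):
  − (-3) · M_21   where M_21 = det([-2 -5 -5; 1 -5 1; 3 5 -5]) = -180
  + (-2) · M_22   where M_22 = det([1 -5 -5; 2 -5 1; -3 5 -5]) = 10
  − (3) · M_23   where M_23 = det([1 -2 -5; 2 1 1; -3 3 -5]) = -67
det = (-1)·(-3)·(-180) + (+1)·(-2)·(10) + (-1)·(3)·(-67) = -359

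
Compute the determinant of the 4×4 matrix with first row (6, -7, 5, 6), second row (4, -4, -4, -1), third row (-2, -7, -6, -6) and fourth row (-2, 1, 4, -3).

Expand along row 1:
  + (6) · M_11   where M_11 = det([-4 -4 -1; -7 -6 -6; 1 4 -3]) = -38
  − (-7) · M_12   where M_12 = det([4 -4 -1; -2 -6 -6; -2 4 -3]) = 164
  + (5) · M_13   where M_13 = det([4 -4 -1; -2 -7 -6; -2 1 -3]) = 100
  − (6) · M_14   where M_14 = det([4 -4 -4; -2 -7 -6; -2 1 4]) = -104
det = (+1)·(6)·(-38) + (-1)·(-7)·(164) + (+1)·(5)·(100) + (-1)·(6)·(-104) = 2044

2044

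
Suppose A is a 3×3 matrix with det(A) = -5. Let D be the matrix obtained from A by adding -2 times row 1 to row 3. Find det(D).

|D| = -5

Adding a multiple of one row to another leaves the determinant unchanged.
det(D) = (1)·(-5) = -5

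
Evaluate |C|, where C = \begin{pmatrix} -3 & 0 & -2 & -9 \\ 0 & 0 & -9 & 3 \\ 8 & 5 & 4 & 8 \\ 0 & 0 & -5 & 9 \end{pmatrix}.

-990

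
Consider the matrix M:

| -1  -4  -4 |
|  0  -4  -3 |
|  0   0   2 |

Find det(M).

8

M is upper triangular, so det(M) is the product of the diagonal entries:
det = (-1) · (-4) · (2) = 8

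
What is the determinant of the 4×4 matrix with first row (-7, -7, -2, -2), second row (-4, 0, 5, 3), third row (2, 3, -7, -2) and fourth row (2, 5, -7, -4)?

Expand along row 2 (it has 1 zero):
  − (-4) · M_21   where M_21 = det([-7 -2 -2; 3 -7 -2; 5 -7 -4]) = -130
  − (5) · M_23   where M_23 = det([-7 -7 -2; 2 3 -2; 2 5 -4]) = -22
  + (3) · M_24   where M_24 = det([-7 -7 -2; 2 3 -7; 2 5 -7]) = -106
det = (-1)·(-4)·(-130) + (-1)·(5)·(-22) + (+1)·(3)·(-106) = -728

-728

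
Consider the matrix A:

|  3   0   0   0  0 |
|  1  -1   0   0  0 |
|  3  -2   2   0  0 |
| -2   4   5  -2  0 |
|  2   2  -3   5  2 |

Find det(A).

24

A is lower triangular, so det(A) is the product of the diagonal entries:
det = (3) · (-1) · (2) · (-2) · (2) = 24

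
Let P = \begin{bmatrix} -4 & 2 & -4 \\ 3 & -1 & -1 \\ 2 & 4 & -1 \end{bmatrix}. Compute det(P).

det(P) = -74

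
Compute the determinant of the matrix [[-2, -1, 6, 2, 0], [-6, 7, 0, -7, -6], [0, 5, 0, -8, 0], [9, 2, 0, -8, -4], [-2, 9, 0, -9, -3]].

-9090

Expand along column 3 (it has 4 zeros):
  + (6) · M_13   where M_13 = det([-6 7 -7 -6; 0 5 -8 0; 9 2 -8 -4; -2 9 -9 -3]) = -1515
det = (+1)·(6)·(-1515) = -9090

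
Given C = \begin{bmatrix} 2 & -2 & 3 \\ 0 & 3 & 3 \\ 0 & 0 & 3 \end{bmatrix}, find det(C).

The determinant is 18.

C is upper triangular, so det(C) is the product of the diagonal entries:
det = (2) · (3) · (3) = 18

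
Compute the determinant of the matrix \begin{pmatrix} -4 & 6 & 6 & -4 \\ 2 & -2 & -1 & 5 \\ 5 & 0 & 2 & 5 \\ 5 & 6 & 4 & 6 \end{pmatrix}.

Expand along row 3 (it has 1 zero):
  + (5) · M_31   where M_31 = det([6 6 -4; -2 -1 5; 6 4 6]) = 104
  + (2) · M_33   where M_33 = det([-4 6 -4; 2 -2 5; 5 6 6]) = 158
  − (5) · M_34   where M_34 = det([-4 6 6; 2 -2 -1; 5 6 4]) = 62
det = (+1)·(5)·(104) + (+1)·(2)·(158) + (-1)·(5)·(62) = 526

526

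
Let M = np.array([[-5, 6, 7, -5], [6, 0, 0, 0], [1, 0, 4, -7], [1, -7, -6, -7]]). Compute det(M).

Expand along row 2 (it has 3 zeros):
  − (6) · M_21   where M_21 = det([6 7 -5; 0 4 -7; -7 -6 -7]) = -217
det = (-1)·(6)·(-217) = 1302

1302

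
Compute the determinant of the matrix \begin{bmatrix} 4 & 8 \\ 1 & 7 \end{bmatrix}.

The determinant is 20.

det = 4·7 − 8·1 = 28 − 8 = 20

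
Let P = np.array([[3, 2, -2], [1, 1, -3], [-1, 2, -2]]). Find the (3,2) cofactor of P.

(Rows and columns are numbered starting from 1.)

7

Delete row 3 and column 2; the remaining 2×2 submatrix is [3 -2; 1 -3].
Its determinant is 3·(-3) − (-2)·1 = -7.
The cofactor carries sign (−1)^(3+2) = −1, so C_{3,2} = −(-7) = 7.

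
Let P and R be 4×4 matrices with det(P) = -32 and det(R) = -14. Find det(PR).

det(PR) = det(P)·det(R) = (-32)·(-14) = 448

det(PR) = 448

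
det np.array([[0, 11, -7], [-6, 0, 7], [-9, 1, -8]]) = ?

-1179

Expand along row 1:
  − 11 · |-6 7; -9 -8| = −11·(48 − (-63)) = -1221
  + (-7) · |-6 0; -9 1| = (-7)·(-6 − 0) = 42
Sum: (-1221) + (42) = -1179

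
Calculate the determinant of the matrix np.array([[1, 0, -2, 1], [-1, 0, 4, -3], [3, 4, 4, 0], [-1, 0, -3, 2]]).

The determinant is 16.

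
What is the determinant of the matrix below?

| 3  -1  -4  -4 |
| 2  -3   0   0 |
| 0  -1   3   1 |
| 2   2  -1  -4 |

Expand along row 2 (it has 2 zeros):
  − (2) · M_21   where M_21 = det([-1 -4 -4; -1 3 1; 2 -1 -4]) = 39
  + (-3) · M_22   where M_22 = det([3 -4 -4; 0 3 1; 2 -1 -4]) = -17
det = (-1)·(2)·(39) + (+1)·(-3)·(-17) = -27

-27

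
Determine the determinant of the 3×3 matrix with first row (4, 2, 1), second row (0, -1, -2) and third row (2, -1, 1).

-18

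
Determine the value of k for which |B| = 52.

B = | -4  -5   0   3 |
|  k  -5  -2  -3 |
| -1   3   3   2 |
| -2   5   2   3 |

Expanding along the row containing k, det(B) is linear in k: det(B) = (52)·k + (-104).
Set (52)·k + (-104) = 52  ⇒  (52)·k = 156  ⇒  k = 3.

k = 3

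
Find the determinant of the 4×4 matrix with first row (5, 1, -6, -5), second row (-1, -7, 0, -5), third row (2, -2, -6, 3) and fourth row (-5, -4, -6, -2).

-3246

Expand along row 2 (it has 1 zero):
  − (-1) · M_21   where M_21 = det([1 -6 -5; -2 -6 3; -4 -6 -2]) = 186
  + (-7) · M_22   where M_22 = det([5 -6 -5; 2 -6 3; -5 -6 -2]) = 426
  + (-5) · M_24   where M_24 = det([5 1 -6; 2 -2 -6; -5 -4 -6]) = 90
det = (-1)·(-1)·(186) + (+1)·(-7)·(426) + (+1)·(-5)·(90) = -3246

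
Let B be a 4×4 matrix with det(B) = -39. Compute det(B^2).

1521

det(B^2) = (det B)^2 = (-39)^2 = 1521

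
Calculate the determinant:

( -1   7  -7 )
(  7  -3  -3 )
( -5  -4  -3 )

556

Expand along column 1:
  + (-1) · |-3 -3; -4 -3| = (-1)·(9 − 12) = 3
  − 7 · |7 -7; -4 -3| = −7·(-21 − 28) = 343
  + (-5) · |7 -7; -3 -3| = (-5)·(-21 − 21) = 210
Sum: (3) + (343) + (210) = 556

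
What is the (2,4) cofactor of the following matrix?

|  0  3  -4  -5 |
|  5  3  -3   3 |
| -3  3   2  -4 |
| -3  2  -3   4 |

-57

Delete row 2 and column 4; the remaining 3×3 submatrix is [0 3 -4; -3 3 2; -3 2 -3].
Its determinant is -57.
The cofactor carries sign (−1)^(2+4) = +1, so C_{2,4} = +(-57) = -57.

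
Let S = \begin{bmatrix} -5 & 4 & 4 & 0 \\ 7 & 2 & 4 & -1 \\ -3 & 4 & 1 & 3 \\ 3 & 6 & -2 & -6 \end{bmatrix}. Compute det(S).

Expand along row 1 (it has 1 zero):
  + (-5) · M_11   where M_11 = det([2 4 -1; 4 1 3; 6 -2 -6]) = 182
  − (4) · M_12   where M_12 = det([7 4 -1; -3 1 3; 3 -2 -6]) = -39
  + (4) · M_13   where M_13 = det([7 2 -1; -3 4 3; 3 6 -6]) = -282
det = (+1)·(-5)·(182) + (-1)·(4)·(-39) + (+1)·(4)·(-282) = -1882

The determinant is -1882.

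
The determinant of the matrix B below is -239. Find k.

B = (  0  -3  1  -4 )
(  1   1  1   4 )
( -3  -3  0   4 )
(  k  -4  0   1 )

Expanding along the row containing k, det(B) is linear in k: det(B) = (40)·k + (121).
Set (40)·k + (121) = -239  ⇒  (40)·k = -360  ⇒  k = -9.

k = -9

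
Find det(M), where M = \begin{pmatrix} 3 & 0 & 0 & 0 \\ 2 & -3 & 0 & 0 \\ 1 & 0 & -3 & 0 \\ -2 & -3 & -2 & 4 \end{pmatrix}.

108

M is lower triangular, so det(M) is the product of the diagonal entries:
det = (3) · (-3) · (-3) · (4) = 108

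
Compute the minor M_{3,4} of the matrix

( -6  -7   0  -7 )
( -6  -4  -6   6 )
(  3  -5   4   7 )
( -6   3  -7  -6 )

-234

Delete row 3 and column 4; the remaining 3×3 submatrix is [-6 -7 0; -6 -4 -6; -6 3 -7].
Its determinant is -234.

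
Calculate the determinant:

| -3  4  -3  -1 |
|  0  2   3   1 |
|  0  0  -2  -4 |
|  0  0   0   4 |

48

The matrix is upper triangular, so the determinant is the product of the diagonal entries:
det = (-3) · (2) · (-2) · (4) = 48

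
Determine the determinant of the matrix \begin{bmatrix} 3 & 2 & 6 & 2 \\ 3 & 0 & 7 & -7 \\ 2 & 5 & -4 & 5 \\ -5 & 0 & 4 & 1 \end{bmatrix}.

-1601

Expand along column 2 (it has 2 zeros):
  − (2) · M_12   where M_12 = det([3 7 -7; 2 -4 5; -5 4 1]) = -177
  − (5) · M_32   where M_32 = det([3 6 2; 3 7 -7; -5 4 1]) = 391
det = (-1)·(2)·(-177) + (-1)·(5)·(391) = -1601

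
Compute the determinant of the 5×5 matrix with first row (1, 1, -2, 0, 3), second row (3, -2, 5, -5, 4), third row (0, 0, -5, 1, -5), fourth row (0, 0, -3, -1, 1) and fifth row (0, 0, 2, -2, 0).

240

The matrix is block upper-triangular with a 2×2 block and a 3×3 block on the diagonal, so its determinant equals the product of the determinants of the diagonal blocks.
det of the 2×2 block = -5
det of the 3×3 block = -48
det = (-5)·(-48) = 240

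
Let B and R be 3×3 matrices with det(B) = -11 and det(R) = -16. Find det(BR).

|BR| = 176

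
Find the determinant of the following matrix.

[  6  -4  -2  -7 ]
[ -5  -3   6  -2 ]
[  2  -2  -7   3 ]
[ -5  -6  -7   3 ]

The determinant is -1275.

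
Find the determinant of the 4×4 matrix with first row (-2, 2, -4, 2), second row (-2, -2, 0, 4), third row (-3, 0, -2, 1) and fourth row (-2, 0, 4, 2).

Expand along column 2 (it has 2 zeros):
  − (2) · M_12   where M_12 = det([-2 0 4; -3 -2 1; -2 4 2]) = -48
  + (-2) · M_22   where M_22 = det([-2 -4 2; -3 -2 1; -2 4 2]) = -32
det = (-1)·(2)·(-48) + (+1)·(-2)·(-32) = 160

The determinant is 160.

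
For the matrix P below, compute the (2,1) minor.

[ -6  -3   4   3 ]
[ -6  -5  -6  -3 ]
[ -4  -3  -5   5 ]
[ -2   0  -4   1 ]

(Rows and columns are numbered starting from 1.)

Delete row 2 and column 1; the remaining 3×3 submatrix is [-3 4 3; -3 -5 5; 0 -4 1].
Its determinant is 3.

The minor is 3.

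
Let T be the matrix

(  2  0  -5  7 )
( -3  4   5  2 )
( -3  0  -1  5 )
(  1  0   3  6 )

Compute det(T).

Expand along column 2 (it has 3 zeros):
  + (4) · M_22   where M_22 = det([2 -5 7; -3 -1 5; 1 3 6]) = -213
det = (+1)·(4)·(-213) = -852

|T| = -852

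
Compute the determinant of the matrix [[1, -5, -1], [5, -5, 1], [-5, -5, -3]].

Expand along row 1:
  + 1 · |-5 1; -5 -3| = 1·(15 − (-5)) = 20
  − (-5) · |5 1; -5 -3| = −(-5)·(-15 − (-5)) = -50
  + (-1) · |5 -5; -5 -5| = (-1)·(-25 − 25) = 50
Sum: (20) + (-50) + (50) = 20

The determinant is 20.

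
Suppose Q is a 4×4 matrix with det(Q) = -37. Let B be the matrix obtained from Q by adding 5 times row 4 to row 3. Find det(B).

Adding a multiple of one row to another leaves the determinant unchanged.
det(B) = (1)·(-37) = -37

The determinant is -37.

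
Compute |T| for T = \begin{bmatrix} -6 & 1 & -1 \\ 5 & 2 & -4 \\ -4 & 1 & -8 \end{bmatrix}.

det(T) = 115

Expand along row 1:
  + (-6) · |2 -4; 1 -8| = (-6)·(-16 − (-4)) = 72
  − 1 · |5 -4; -4 -8| = −1·(-40 − 16) = 56
  + (-1) · |5 2; -4 1| = (-1)·(5 − (-8)) = -13
Sum: (72) + (56) + (-13) = 115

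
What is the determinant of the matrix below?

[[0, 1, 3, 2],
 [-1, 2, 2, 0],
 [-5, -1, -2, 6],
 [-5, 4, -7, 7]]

371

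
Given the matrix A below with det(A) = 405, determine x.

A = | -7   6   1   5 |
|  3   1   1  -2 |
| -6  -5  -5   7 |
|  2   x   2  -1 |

Expanding along the column containing x, det(A) is linear in x: det(A) = (-33)·x + (141).
Set (-33)·x + (141) = 405  ⇒  (-33)·x = 264  ⇒  x = -8.

x = -8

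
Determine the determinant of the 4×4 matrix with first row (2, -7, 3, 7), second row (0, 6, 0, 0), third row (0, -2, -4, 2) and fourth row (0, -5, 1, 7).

Expand along row 2 (it has 3 zeros):
  + (6) · M_22   where M_22 = det([2 3 7; 0 -4 2; 0 1 7]) = -60
det = (+1)·(6)·(-60) = -360

-360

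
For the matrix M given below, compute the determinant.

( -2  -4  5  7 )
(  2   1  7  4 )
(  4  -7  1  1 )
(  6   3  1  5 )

Expand along row 1:
  + (-2) · M_11   where M_11 = det([1 7 4; -7 1 1; 3 1 5]) = 230
  − (-4) · M_12   where M_12 = det([2 7 4; 4 1 1; 6 1 5]) = -98
  + (5) · M_13   where M_13 = det([2 1 4; 4 -7 1; 6 3 5]) = 126
  − (7) · M_14   where M_14 = det([2 1 7; 4 -7 1; 6 3 1]) = 360
det = (+1)·(-2)·(230) + (-1)·(-4)·(-98) + (+1)·(5)·(126) + (-1)·(7)·(360) = -2742

-2742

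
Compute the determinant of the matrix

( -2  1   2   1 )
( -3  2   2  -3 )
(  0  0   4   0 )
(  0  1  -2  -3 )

Expand along row 3 (it has 3 zeros):
  + (4) · M_33   where M_33 = det([-2 1 1; -3 2 -3; 0 1 -3]) = -6
det = (+1)·(4)·(-6) = -24

-24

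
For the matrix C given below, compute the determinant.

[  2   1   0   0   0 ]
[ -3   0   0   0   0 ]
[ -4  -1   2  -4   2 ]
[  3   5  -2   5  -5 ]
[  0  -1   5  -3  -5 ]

C is block lower-triangular with a 2×2 block and a 3×3 block on the diagonal, so its determinant equals the product of the determinants of the diagonal blocks.
det of the 2×2 block = 3
det of the 3×3 block = 22
det = (3)·(22) = 66

The determinant is 66.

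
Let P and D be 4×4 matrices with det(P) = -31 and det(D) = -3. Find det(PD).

det(PD) = det(P)·det(D) = (-31)·(-3) = 93

93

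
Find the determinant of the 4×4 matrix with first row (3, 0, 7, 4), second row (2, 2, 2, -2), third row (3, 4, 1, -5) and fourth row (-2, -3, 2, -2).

Expand along row 1 (it has 1 zero):
  + (3) · M_11   where M_11 = det([2 2 -2; 4 1 -5; -3 2 -2]) = 40
  + (7) · M_13   where M_13 = det([2 2 -2; 3 4 -5; -2 -3 -2]) = -12
  − (4) · M_14   where M_14 = det([2 2 2; 3 4 1; -2 -3 2]) = 4
det = (+1)·(3)·(40) + (+1)·(7)·(-12) + (-1)·(4)·(4) = 20

The determinant is 20.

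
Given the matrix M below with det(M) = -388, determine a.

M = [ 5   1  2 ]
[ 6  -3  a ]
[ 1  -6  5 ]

Expanding along the row containing a, det(M) is linear in a: det(M) = (31)·a + (-171).
Set (31)·a + (-171) = -388  ⇒  (31)·a = -217  ⇒  a = -7.

a = -7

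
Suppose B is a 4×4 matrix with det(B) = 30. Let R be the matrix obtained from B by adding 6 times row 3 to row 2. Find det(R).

30

Adding a multiple of one row to another leaves the determinant unchanged.
det(R) = (1)·(30) = 30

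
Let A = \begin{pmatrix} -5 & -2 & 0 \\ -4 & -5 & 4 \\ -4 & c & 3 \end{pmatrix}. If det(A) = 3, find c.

Expanding along the row containing c, det(A) is linear in c: det(A) = (20)·c + (83).
Set (20)·c + (83) = 3  ⇒  (20)·c = -80  ⇒  c = -4.

-4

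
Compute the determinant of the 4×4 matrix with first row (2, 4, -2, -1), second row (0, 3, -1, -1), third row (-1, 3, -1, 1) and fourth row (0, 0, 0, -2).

Expand along row 4 (it has 3 zeros):
  + (-2) · M_44   where M_44 = det([2 4 -2; 0 3 -1; -1 3 -1]) = -2
det = (+1)·(-2)·(-2) = 4

The determinant is 4.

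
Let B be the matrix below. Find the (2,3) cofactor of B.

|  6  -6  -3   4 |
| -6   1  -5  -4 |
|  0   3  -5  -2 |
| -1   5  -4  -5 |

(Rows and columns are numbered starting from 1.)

Delete row 2 and column 3; the remaining 3×3 submatrix is [6 -6 4; 0 3 -2; -1 5 -5].
Its determinant is -30.
The cofactor carries sign (−1)^(2+3) = −1, so C_{2,3} = −(-30) = 30.

30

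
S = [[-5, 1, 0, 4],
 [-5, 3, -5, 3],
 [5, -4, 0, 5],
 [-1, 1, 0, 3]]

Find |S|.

345

Expand along column 3 (it has 3 zeros):
  − (-5) · M_23   where M_23 = det([-5 1 4; 5 -4 5; -1 1 3]) = 69
det = (-1)·(-5)·(69) = 345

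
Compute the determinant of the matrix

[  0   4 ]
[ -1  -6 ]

det = 0·(-6) − 4·(-1) = 0 − (-4) = 4

4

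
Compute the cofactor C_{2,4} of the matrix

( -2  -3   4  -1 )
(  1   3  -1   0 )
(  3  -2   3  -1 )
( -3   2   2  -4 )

Delete row 2 and column 4; the remaining 3×3 submatrix is [-2 -3 4; 3 -2 3; -3 2 2].
Its determinant is 65.
The cofactor carries sign (−1)^(2+4) = +1, so C_{2,4} = +(65) = 65.

65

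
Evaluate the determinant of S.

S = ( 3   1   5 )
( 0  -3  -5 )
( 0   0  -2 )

The determinant is 18.

S is upper triangular, so det(S) is the product of the diagonal entries:
det = (3) · (-3) · (-2) = 18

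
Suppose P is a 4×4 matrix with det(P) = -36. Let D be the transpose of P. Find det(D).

det(Pᵀ) = det(P).
det(D) = (1)·(-36) = -36

The determinant is -36.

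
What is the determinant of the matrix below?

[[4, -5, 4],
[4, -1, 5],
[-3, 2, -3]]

7

Expand along row 1:
  + 4 · |-1 5; 2 -3| = 4·(3 − 10) = -28
  − (-5) · |4 5; -3 -3| = −(-5)·(-12 − (-15)) = 15
  + 4 · |4 -1; -3 2| = 4·(8 − 3) = 20
Sum: (-28) + (15) + (20) = 7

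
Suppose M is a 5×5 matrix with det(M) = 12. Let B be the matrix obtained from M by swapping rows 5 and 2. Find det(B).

-12

Swapping two rows multiplies the determinant by −1.
det(B) = (-1)·(12) = -12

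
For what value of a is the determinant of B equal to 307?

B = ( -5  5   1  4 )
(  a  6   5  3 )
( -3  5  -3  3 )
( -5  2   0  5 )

Expanding along the column containing a, det(B) is linear in a: det(B) = (70)·a + (377).
Set (70)·a + (377) = 307  ⇒  (70)·a = -70  ⇒  a = -1.

a = -1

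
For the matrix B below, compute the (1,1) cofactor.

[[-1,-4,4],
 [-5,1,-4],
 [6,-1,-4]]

-8

Delete row 1 and column 1; the remaining 2×2 submatrix is [1 -4; -1 -4].
Its determinant is 1·(-4) − (-4)·(-1) = -8.
The cofactor carries sign (−1)^(1+1) = +1, so C_{1,1} = +(-8) = -8.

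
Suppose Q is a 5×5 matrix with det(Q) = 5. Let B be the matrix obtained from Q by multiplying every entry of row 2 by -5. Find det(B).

Scaling one row by -5 multiplies the determinant by -5.
det(B) = (-5)·(5) = -25

-25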